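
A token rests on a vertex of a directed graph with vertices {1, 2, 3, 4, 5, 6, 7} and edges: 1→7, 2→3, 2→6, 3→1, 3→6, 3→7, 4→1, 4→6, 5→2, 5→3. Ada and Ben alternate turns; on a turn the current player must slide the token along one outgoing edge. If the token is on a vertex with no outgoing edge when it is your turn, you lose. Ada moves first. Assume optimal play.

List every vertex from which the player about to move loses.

5, 6, 7

Build the W/L table. Terminal = L. A non-terminal position is W if it has a move to some L; otherwise it is L.
Every edge goes from a vertex to one that appears earlier in the order 6, 7, 1, 3, 2, 4, 5, so processing vertices in that order labels each vertex after all of its successors.
6: no outgoing edge → L
7: no outgoing edge → L
1: reaches L-position 7 → W
3: reaches L-position 7 → W
2: reaches L-position 6 → W
4: reaches L-position 6 → W
5: only reaches 2(W), 3(W), all W → L
Reading off the rows marked L gives the requested list; there are 3 such vertices.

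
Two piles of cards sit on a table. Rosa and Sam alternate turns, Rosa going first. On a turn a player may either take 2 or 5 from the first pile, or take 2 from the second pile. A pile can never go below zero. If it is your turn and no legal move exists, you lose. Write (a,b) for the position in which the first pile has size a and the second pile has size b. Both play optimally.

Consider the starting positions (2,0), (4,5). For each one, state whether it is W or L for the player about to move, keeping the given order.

(2,0): W, (4,5): L

Label each position W (a win for the player to move) or L (a loss). A position with no legal move is L; any other position is W exactly when some move reaches an L, and L when every move reaches a W.
No move ever increases a pile, so every position that can arise here has a ≤ 4 and b ≤ 5; it is enough to label the cells with 0 ≤ a ≤ 4 and 0 ≤ b ≤ 5.
Every move lowers a or b (never raises either), so fill the grid row by row in increasing a, and left to right within a row: each cell's successors are then already labelled.
      b=0  b=1  b=2  b=3  b=4  b=5
a=0:    L    L    W    W    L    L
a=1:    L    L    W    W    L    L
a=2:    W    W    L    L    W    W
a=3:    W    W    L    L    W    W
a=4:    L    L    W    W    L    L
Cells with no legal move (terminal, hence L): (0,0), (0,1), (1,0), (1,1).
The remaining L cells, each justified by listing all of its moves:
(0,4): →(0,2)(W) only, which is W, so L
(0,5): →(0,3)(W) only, which is W, so L
(1,4): →(1,2)(W) only, which is W, so L
(1,5): →(1,3)(W) only, which is W, so L
(2,2): →(0,2)(W), (2,0)(W) — all W, so L
(2,3): →(0,3)(W), (2,1)(W) — all W, so L
(3,2): →(1,2)(W), (3,0)(W) — all W, so L
(3,3): →(1,3)(W), (3,1)(W) — all W, so L
(4,0): →(2,0)(W) only, which is W, so L
(4,1): →(2,1)(W) only, which is W, so L
(4,4): →(2,4)(W), (4,2)(W) — all W, so L
(4,5): →(2,5)(W), (4,3)(W) — all W, so L
Every other cell has at least one move into one of the L cells above, so it is W.
(2,0): the move to (0,0) reaches an L cell, so W
(4,5): one of the L cells justified above, so L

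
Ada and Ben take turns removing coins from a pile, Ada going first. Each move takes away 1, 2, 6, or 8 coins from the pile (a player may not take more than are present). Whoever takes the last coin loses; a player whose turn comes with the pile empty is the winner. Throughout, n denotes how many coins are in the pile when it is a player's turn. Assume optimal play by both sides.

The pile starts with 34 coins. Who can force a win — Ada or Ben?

Ada wins.

Work bottom-up. With no move the player to move wins. Otherwise the position is W if at least one move leads to an L position for the opponent, and L if every move leads to a W.
n=0: no move; the opponent has just taken the last coin and therefore loses → W
n=1: →0(W) only, which is W, so L
n=2: →1(L), so W
n=3: →1(L), so W
n=4: →3(W), 2(W) — all W, so L
n=5: →4(L), so W
n=6: →4(L), so W
n=7: →1(L), so W
n=8: →7(W), 6(W), 2(W), 0(W) — all W, so L
n=9: →8(L), so W
n=10: →8(L), so W
n=11: →10(W), 9(W), 5(W), 3(W) — all W, so L
n=12: →11(L), so W
n=13: →11(L), so W
n=14: →8(L), so W
n=15: →14(W), 13(W), 9(W), 7(W) — all W, so L
n=16: →15(L), so W
n=17: →15(L), so W
n=18: →17(W), 16(W), 12(W), 10(W) — all W, so L
n=19: →18(L), so W
n=20: →18(L), so W
n=21: →15(L), so W
n=22: →21(W), 20(W), 16(W), 14(W) — all W, so L
n=23: →22(L), so W
n=24: →22(L), so W
n=25: →24(W), 23(W), 19(W), 17(W) — all W, so L
n=26: →25(L), so W
n=27: →25(L), so W
n=28: →22(L), so W
n=29: →28(W), 27(W), 23(W), 21(W) — all W, so L
n=30: →29(L), so W
n=31: →29(L), so W
n=32: →31(W), 30(W), 26(W), 24(W) — all W, so L
n=33: →32(L), so W
n=34: →32(L), so W
From 34 Ada can remove 2, leaving 32, reaching an L position.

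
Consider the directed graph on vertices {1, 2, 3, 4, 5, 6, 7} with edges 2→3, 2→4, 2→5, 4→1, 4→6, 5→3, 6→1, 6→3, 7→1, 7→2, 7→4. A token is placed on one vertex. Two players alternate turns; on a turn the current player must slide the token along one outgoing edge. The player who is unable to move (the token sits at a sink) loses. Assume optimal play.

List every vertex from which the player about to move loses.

1, 3

Use the standard recursion: the mover loses at a terminal position; elsewhere, the mover wins exactly when some move hands the opponent an L position.
Every edge goes from a vertex to one that appears earlier in the order 1, 3, 6, 4, 5, 2, 7, so processing vertices in that order labels each vertex after all of its successors.
1: no outgoing edge → L
3: no outgoing edge → L
6: W (go to 3, an L position)
4: W (go to 1, an L position)
5: W (go to 3, an L position)
2: W (go to 3, an L position)
7: W (go to 1, an L position)
The losing starting vertices are exactly the entries labelled L in this table (2 of them).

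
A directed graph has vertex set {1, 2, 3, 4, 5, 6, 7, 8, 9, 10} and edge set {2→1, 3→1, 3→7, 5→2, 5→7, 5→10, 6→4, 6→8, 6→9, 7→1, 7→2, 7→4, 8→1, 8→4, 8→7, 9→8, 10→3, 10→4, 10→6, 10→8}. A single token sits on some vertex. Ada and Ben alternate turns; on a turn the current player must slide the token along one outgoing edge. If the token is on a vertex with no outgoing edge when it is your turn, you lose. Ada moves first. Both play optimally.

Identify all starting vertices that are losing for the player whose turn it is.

Work bottom-up. With no move the player to move loses. Otherwise the position is W if at least one move leads to an L position for the opponent, and L if every move leads to a W.
Every edge goes from a vertex to one that appears earlier in the order 1, 4, 2, 7, 8, 9, 6, 3, 10, 5, so processing vertices in that order labels each vertex after all of its successors.
1: no outgoing edge → L
4: no outgoing edge → L
2: can move to 1, which is L ⇒ W
7: can move to 4, which is L ⇒ W
8: can move to 4, which is L ⇒ W
9: the only move is to 8(W), a W ⇒ L
6: can move to 9, which is L ⇒ W
3: can move to 1, which is L ⇒ W
10: can move to 4, which is L ⇒ W
5: moves to 10(W), 7(W), 2(W); every one is W ⇒ L
Reading off the rows marked L gives the requested list; there are 4 such vertices.

1, 4, 5, 9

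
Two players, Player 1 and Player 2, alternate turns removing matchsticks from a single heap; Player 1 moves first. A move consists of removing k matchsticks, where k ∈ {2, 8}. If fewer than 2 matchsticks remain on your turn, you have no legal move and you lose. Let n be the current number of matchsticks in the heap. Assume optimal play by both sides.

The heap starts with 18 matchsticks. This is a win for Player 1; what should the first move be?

Work bottom-up. With no move the player to move loses. Otherwise the position is W if at least one move leads to an L position for the opponent, and L if every move leads to a W.
n=0: no move → L
n=1: no move → L
n=2: W (go to 0, an L position)
n=3: W (go to 1, an L position)
n=4: L (sole option 2(W) is W)
n=5: L (sole option 3(W) is W)
n=6: W (go to 4, an L position)
n=7: W (go to 5, an L position)
n=8: W (go to 0, an L position)
n=9: W (go to 1, an L position)
n=10: L (options 8(W), 2(W) are all W)
n=11: L (options 9(W), 3(W) are all W)
n=12: W (go to 10, an L position)
n=13: W (go to 11, an L position)
n=14: L (options 12(W), 6(W) are all W)
n=15: L (options 13(W), 7(W) are all W)
n=16: W (go to 14, an L position)
n=17: W (go to 15, an L position)
n=18: W (go to 10, an L position)
From 18, the L positions reachable in one move are: 10.

Remove 8, leaving 10.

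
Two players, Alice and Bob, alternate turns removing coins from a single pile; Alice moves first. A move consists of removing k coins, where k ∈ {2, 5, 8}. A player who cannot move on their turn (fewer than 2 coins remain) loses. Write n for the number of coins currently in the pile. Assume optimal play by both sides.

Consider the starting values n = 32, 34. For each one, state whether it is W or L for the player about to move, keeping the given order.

Use the standard recursion: the mover loses at a terminal position; elsewhere, the mover wins exactly when some move hands the opponent an L position.
n=0: no move → L
n=1: no move → L
n=2: can move to 0, which is L ⇒ W
n=3: can move to 1, which is L ⇒ W
n=4: the only move is to 2(W), a W ⇒ L
n=5: can move to 0, which is L ⇒ W
n=6: can move to 4, which is L ⇒ W
n=7: moves to 5(W), 2(W); every one is W ⇒ L
n=8: can move to 0, which is L ⇒ W
n=9: can move to 7, which is L ⇒ W
n=10: moves to 8(W), 5(W), 2(W); every one is W ⇒ L
n=11: moves to 9(W), 6(W), 3(W); every one is W ⇒ L
n=12: can move to 10, which is L ⇒ W
n=13: can move to 11, which is L ⇒ W
n=14: moves to 12(W), 9(W), 6(W); every one is W ⇒ L
n=15: can move to 10, which is L ⇒ W
n=16: can move to 14, which is L ⇒ W
n=17: moves to 15(W), 12(W), 9(W); every one is W ⇒ L
n=18: can move to 10, which is L ⇒ W
n=19: can move to 17, which is L ⇒ W
n=20: moves to 18(W), 15(W), 12(W); every one is W ⇒ L
n=21: moves to 19(W), 16(W), 13(W); every one is W ⇒ L
n=22: can move to 20, which is L ⇒ W
n=23: can move to 21, which is L ⇒ W
n=24: moves to 22(W), 19(W), 16(W); every one is W ⇒ L
n=25: can move to 20, which is L ⇒ W
n=26: can move to 24, which is L ⇒ W
n=27: moves to 25(W), 22(W), 19(W); every one is W ⇒ L
n=28: can move to 20, which is L ⇒ W
n=29: can move to 27, which is L ⇒ W
n=30: moves to 28(W), 25(W), 22(W); every one is W ⇒ L
n=31: moves to 29(W), 26(W), 23(W); every one is W ⇒ L
n=32: can move to 30, which is L ⇒ W
n=33: can move to 31, which is L ⇒ W
n=34: moves to 32(W), 29(W), 26(W); every one is W ⇒ L

32: W, 34: L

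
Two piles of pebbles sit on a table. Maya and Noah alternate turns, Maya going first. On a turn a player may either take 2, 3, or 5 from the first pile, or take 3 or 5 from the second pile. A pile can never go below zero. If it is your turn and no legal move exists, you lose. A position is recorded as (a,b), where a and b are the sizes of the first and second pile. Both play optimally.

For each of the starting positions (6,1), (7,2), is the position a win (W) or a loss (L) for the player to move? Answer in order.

(6,1): W, (7,2): L

Work bottom-up. With no move the player to move loses. Otherwise the position is W if at least one move leads to an L position for the opponent, and L if every move leads to a W.
No move ever increases a pile, so every position that can arise here has a ≤ 7 and b ≤ 2; it is enough to label the cells with 0 ≤ a ≤ 7 and 0 ≤ b ≤ 2.
Every move lowers a or b (never raises either), so fill the grid row by row in increasing a, and left to right within a row: each cell's successors are then already labelled.
      b=0  b=1  b=2
a=0:    L    L    L
a=1:    L    L    L
a=2:    W    W    W
a=3:    W    W    W
a=4:    W    W    W
a=5:    W    W    W
a=6:    W    W    W
a=7:    L    L    L
Cells with no legal move (terminal, hence L): (0,0), (0,1), (0,2), (1,0), (1,1), (1,2).
The remaining L cells, each justified by listing all of its moves:
(7,0): moves to (5,0)(W), (4,0)(W), (2,0)(W); every one is W ⇒ L
(7,1): moves to (5,1)(W), (4,1)(W), (2,1)(W); every one is W ⇒ L
(7,2): moves to (5,2)(W), (4,2)(W), (2,2)(W); every one is W ⇒ L
Every other cell has at least one move into one of the L cells above, so it is W.
(6,1): the move to (1,1) reaches an L cell, so W
(7,2): one of the L cells justified above, so L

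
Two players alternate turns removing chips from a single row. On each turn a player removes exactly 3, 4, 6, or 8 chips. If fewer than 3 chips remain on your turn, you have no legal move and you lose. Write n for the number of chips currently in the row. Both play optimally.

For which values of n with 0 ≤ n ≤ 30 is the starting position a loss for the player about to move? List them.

Use the standard recursion: the mover loses at a terminal position; elsewhere, the mover wins exactly when some move hands the opponent an L position.
n=0: no move → L
n=1: no move → L
n=2: no move → L
n=3: →0(L), so W
n=4: →1(L), so W
n=5: →2(L), so W
n=6: →2(L), so W
n=7: →1(L), so W
n=8: →2(L), so W
n=9: →1(L), so W
n=10: →2(L), so W
n=11: →8(W), 7(W), 5(W), 3(W) — all W, so L
n=12: →9(W), 8(W), 6(W), 4(W) — all W, so L
n=13: →10(W), 9(W), 7(W), 5(W) — all W, so L
n=14: →11(L), so W
n=15: →12(L), so W
n=16: →13(L), so W
n=17: →13(L), so W
n=18: →12(L), so W
n=19: →13(L), so W
n=20: →12(L), so W
n=21: →13(L), so W
n=22: →19(W), 18(W), 16(W), 14(W) — all W, so L
n=23: →20(W), 19(W), 17(W), 15(W) — all W, so L
n=24: →21(W), 20(W), 18(W), 16(W) — all W, so L
n=25: →22(L), so W
n=26: →23(L), so W
n=27: →24(L), so W
n=28: →24(L), so W
n=29: →23(L), so W
n=30: →24(L), so W
Reading off the rows marked L gives the requested list; there are 9 such values of n.

0, 1, 2, 11, 12, 13, 22, 23, 24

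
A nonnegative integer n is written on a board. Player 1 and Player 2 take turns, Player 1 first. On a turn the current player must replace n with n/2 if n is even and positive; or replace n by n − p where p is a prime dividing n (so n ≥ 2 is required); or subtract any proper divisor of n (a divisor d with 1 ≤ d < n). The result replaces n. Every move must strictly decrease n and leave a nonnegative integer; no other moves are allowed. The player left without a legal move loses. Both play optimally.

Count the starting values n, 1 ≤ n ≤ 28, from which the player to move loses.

6

Use the standard recursion: the mover loses at a terminal position; elsewhere, the mover wins exactly when some move hands the opponent an L position.
n=0: no move → L
n=1: no move → L
n=2: can move to 0, which is L ⇒ W
n=3: can move to 0, which is L ⇒ W
n=4: moves to 2(W), 3(W); every one is W ⇒ L
n=5: can move to 0, which is L ⇒ W
n=6: can move to 4, which is L ⇒ W
n=7: can move to 0, which is L ⇒ W
n=8: can move to 4, which is L ⇒ W
n=9: moves to 6(W), 8(W); every one is W ⇒ L
n=10: can move to 9, which is L ⇒ W
n=11: can move to 0, which is L ⇒ W
n=12: can move to 9, which is L ⇒ W
n=13: can move to 0, which is L ⇒ W
n=14: moves to 7(W), 12(W), 13(W); every one is W ⇒ L
n=15: can move to 14, which is L ⇒ W
n=16: can move to 14, which is L ⇒ W
n=17: can move to 0, which is L ⇒ W
n=18: can move to 9, which is L ⇒ W
n=19: can move to 0, which is L ⇒ W
n=20: moves to 10(W), 15(W), 16(W), 18(W), 19(W); every one is W ⇒ L
n=21: can move to 14, which is L ⇒ W
n=22: can move to 20, which is L ⇒ W
n=23: can move to 0, which is L ⇒ W
n=24: can move to 20, which is L ⇒ W
n=25: can move to 20, which is L ⇒ W
n=26: moves to 13(W), 24(W), 25(W); every one is W ⇒ L
n=27: can move to 26, which is L ⇒ W
n=28: can move to 14, which is L ⇒ W
L entries with 1 ≤ n ≤ 28 (n=0 is outside the asked range and is not counted): n = 1, 4, 9, 14, 20, 26; that makes 6.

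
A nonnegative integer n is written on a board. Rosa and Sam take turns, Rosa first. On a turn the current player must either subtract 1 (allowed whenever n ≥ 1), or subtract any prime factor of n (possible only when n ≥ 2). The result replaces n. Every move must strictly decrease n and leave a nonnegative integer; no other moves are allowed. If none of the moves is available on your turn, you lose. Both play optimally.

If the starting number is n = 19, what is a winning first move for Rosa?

Move to 0.

Label each position W (a win for the player to move) or L (a loss). A position with no legal move is L; any other position is W exactly when some move reaches an L, and L when every move reaches a W.
n=0: no move → L
n=1: reaches L-position 0 → W
n=2: reaches L-position 0 → W
n=3: reaches L-position 0 → W
n=4: only reaches 2(W), 3(W), all W → L
n=5: reaches L-position 0 → W
n=6: reaches L-position 4 → W
n=7: reaches L-position 0 → W
n=8: only reaches 6(W), 7(W), all W → L
n=9: reaches L-position 8 → W
n=10: reaches L-position 8 → W
n=11: reaches L-position 0 → W
n=12: only reaches 9(W), 10(W), 11(W), all W → L
n=13: reaches L-position 0 → W
n=14: reaches L-position 12 → W
n=15: reaches L-position 12 → W
n=16: only reaches 14(W), 15(W), all W → L
n=17: reaches L-position 0 → W
n=18: reaches L-position 16 → W
n=19: reaches L-position 0 → W
From 19, the L positions reachable in one move are: 0.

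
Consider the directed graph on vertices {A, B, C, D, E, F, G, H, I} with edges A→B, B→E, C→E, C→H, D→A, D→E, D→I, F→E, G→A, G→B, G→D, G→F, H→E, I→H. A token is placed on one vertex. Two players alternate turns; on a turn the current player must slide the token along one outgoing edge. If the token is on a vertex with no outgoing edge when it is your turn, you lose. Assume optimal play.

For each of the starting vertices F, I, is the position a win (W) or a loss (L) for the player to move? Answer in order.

Label each position W (a win for the player to move) or L (a loss). A position with no legal move is L; any other position is W exactly when some move reaches an L, and L when every move reaches a W.
Every edge goes from a vertex to one that appears earlier in the order E, H, C, I, B, A, D, F, G, so processing vertices in that order labels each vertex after all of its successors.
E: no outgoing edge → L
H: W (go to E, an L position)
C: W (go to E, an L position)
I: L (sole option H(W) is W)
B: W (go to E, an L position)
A: L (sole option B(W) is W)
D: W (go to A, an L position)
F: W (go to E, an L position)
G: W (go to A, an L position)

F: W, I: L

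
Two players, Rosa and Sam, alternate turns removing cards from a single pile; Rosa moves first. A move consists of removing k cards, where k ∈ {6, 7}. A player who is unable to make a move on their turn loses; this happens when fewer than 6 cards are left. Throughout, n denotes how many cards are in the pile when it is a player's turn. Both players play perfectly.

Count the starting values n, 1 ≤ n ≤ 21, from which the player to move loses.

11

Use the standard recursion: the mover loses at a terminal position; elsewhere, the mover wins exactly when some move hands the opponent an L position.
n=0: no move → L
n=1: no move → L
n=2: no move → L
n=3: no move → L
n=4: no move → L
n=5: no move → L
n=6: reaches L-position 0 → W
n=7: reaches L-position 1 → W
n=8: reaches L-position 2 → W
n=9: reaches L-position 3 → W
n=10: reaches L-position 4 → W
n=11: reaches L-position 5 → W
n=12: reaches L-position 5 → W
n=13: only reaches 7(W), 6(W), all W → L
n=14: only reaches 8(W), 7(W), all W → L
n=15: only reaches 9(W), 8(W), all W → L
n=16: only reaches 10(W), 9(W), all W → L
n=17: only reaches 11(W), 10(W), all W → L
n=18: only reaches 12(W), 11(W), all W → L
n=19: reaches L-position 13 → W
n=20: reaches L-position 14 → W
n=21: reaches L-position 15 → W
L entries with 1 ≤ n ≤ 21 (n=0 is outside the asked range and is not counted): n = 1, 2, 3, 4, 5, 13, 14, 15, 16, 17, 18; that makes 11.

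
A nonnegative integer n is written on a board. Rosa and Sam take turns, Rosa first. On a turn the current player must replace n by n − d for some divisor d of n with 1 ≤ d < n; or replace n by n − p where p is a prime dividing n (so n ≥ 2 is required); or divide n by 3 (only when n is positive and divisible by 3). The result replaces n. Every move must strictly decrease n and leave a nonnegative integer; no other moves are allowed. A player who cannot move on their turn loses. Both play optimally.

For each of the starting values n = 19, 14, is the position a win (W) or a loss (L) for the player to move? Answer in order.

19: W, 14: L

Positions with no move are L. A position that does have a move is losing for the player to move precisely when every available move leads to a winning position for the opponent. Fill in the labels:
n=0: no move → L
n=1: no move → L
n=2: reaches L-position 0 → W
n=3: reaches L-position 0 → W
n=4: only reaches 2(W), 3(W), all W → L
n=5: reaches L-position 0 → W
n=6: reaches L-position 4 → W
n=7: reaches L-position 0 → W
n=8: reaches L-position 4 → W
n=9: only reaches 3(W), 6(W), 8(W), all W → L
n=10: reaches L-position 9 → W
n=11: reaches L-position 0 → W
n=12: reaches L-position 4 → W
n=13: reaches L-position 0 → W
n=14: only reaches 7(W), 12(W), 13(W), all W → L
n=15: reaches L-position 14 → W
n=16: reaches L-position 14 → W
n=17: reaches L-position 0 → W
n=18: reaches L-position 9 → W
n=19: reaches L-position 0 → W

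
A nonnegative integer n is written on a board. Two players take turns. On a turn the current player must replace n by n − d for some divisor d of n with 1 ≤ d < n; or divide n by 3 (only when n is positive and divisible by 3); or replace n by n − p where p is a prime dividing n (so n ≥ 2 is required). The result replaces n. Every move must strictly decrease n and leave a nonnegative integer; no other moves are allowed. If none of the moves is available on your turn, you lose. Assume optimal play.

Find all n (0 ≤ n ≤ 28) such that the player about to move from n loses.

Build the W/L table. Terminal = L. A non-terminal position is W if it has a move to some L; otherwise it is L.
n=0: no move → L
n=1: no move → L
n=2: →0(L), so W
n=3: →0(L), so W
n=4: →2(W), 3(W) — all W, so L
n=5: →0(L), so W
n=6: →4(L), so W
n=7: →0(L), so W
n=8: →4(L), so W
n=9: →3(W), 6(W), 8(W) — all W, so L
n=10: →9(L), so W
n=11: →0(L), so W
n=12: →4(L), so W
n=13: →0(L), so W
n=14: →7(W), 12(W), 13(W) — all W, so L
n=15: →14(L), so W
n=16: →14(L), so W
n=17: →0(L), so W
n=18: →9(L), so W
n=19: →0(L), so W
n=20: →10(W), 15(W), 16(W), 18(W), 19(W) — all W, so L
n=21: →14(L), so W
n=22: →20(L), so W
n=23: →0(L), so W
n=24: →20(L), so W
n=25: →20(L), so W
n=26: →13(W), 24(W), 25(W) — all W, so L
n=27: →9(L), so W
n=28: →14(L), so W
The losing starting values of n are exactly the entries labelled L in this table (7 of them).

0, 1, 4, 9, 14, 20, 26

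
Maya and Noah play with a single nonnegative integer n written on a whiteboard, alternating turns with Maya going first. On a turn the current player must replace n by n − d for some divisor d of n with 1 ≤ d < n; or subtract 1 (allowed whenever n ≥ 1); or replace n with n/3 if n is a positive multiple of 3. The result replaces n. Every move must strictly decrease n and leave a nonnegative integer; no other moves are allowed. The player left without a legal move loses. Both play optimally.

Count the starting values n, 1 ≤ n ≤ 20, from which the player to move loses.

8

Classify positions by backward induction: terminal positions (no move available) are L. From any other position, the mover wins iff some move reaches an L.
n=0: no move → L
n=1: →0(L), so W
n=2: →1(W) only, which is W, so L
n=3: →2(L), so W
n=4: →2(L), so W
n=5: →4(W) only, which is W, so L
n=6: →2(L), so W
n=7: →6(W) only, which is W, so L
n=8: →7(L), so W
n=9: →3(W), 6(W), 8(W) — all W, so L
n=10: →5(L), so W
n=11: →10(W) only, which is W, so L
n=12: →9(L), so W
n=13: →12(W) only, which is W, so L
n=14: →7(L), so W
n=15: →5(L), so W
n=16: →8(W), 12(W), 14(W), 15(W) — all W, so L
n=17: →16(L), so W
n=18: →9(L), so W
n=19: →18(W) only, which is W, so L
n=20: →16(L), so W
L entries with 1 ≤ n ≤ 20 (n=0 is outside the asked range and is not counted): n = 2, 5, 7, 9, 11, 13, 16, 19; that makes 8.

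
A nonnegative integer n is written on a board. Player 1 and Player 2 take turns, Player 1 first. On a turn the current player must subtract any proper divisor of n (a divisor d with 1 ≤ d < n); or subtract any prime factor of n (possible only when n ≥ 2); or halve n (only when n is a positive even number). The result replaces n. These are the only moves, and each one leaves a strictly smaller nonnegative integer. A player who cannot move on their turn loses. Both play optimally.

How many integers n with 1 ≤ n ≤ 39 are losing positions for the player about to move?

Compute win/loss labels from the base case upward. A position with no move is L. Any other position is W if it can reach an L in one move, else L.
n=0: no move → L
n=1: no move → L
n=2: →0(L), so W
n=3: →0(L), so W
n=4: →2(W), 3(W) — all W, so L
n=5: →0(L), so W
n=6: →4(L), so W
n=7: →0(L), so W
n=8: →4(L), so W
n=9: →6(W), 8(W) — all W, so L
n=10: →9(L), so W
n=11: →0(L), so W
n=12: →9(L), so W
n=13: →0(L), so W
n=14: →7(W), 12(W), 13(W) — all W, so L
n=15: →14(L), so W
n=16: →14(L), so W
n=17: →0(L), so W
n=18: →9(L), so W
n=19: →0(L), so W
n=20: →10(W), 15(W), 16(W), 18(W), 19(W) — all W, so L
n=21: →14(L), so W
n=22: →20(L), so W
n=23: →0(L), so W
n=24: →20(L), so W
n=25: →20(L), so W
n=26: →13(W), 24(W), 25(W) — all W, so L
n=27: →26(L), so W
n=28: →14(L), so W
n=29: →0(L), so W
n=30: →20(L), so W
n=31: →0(L), so W
n=32: →16(W), 24(W), 28(W), 30(W), 31(W) — all W, so L
n=33: →32(L), so W
n=34: →32(L), so W
n=35: →28(W), 30(W), 34(W) — all W, so L
n=36: →32(L), so W
n=37: →0(L), so W
n=38: →19(W), 36(W), 37(W) — all W, so L
n=39: →26(L), so W
L entries with 1 ≤ n ≤ 39 (n=0 is outside the asked range and is not counted): n = 1, 4, 9, 14, 20, 26, 32, 35, 38; that makes 9.

9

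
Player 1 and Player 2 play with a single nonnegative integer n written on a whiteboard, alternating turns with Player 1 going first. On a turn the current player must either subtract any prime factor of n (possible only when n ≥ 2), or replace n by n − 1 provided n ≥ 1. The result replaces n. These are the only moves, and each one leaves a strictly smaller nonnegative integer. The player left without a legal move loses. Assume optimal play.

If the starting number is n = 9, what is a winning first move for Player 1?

Move to 8.

Work bottom-up. With no move the player to move loses. Otherwise the position is W if at least one move leads to an L position for the opponent, and L if every move leads to a W.
n=0: no move → L
n=1: reaches L-position 0 → W
n=2: reaches L-position 0 → W
n=3: reaches L-position 0 → W
n=4: only reaches 2(W), 3(W), all W → L
n=5: reaches L-position 0 → W
n=6: reaches L-position 4 → W
n=7: reaches L-position 0 → W
n=8: only reaches 6(W), 7(W), all W → L
n=9: reaches L-position 8 → W
From 9, the L positions reachable in one move are: 8.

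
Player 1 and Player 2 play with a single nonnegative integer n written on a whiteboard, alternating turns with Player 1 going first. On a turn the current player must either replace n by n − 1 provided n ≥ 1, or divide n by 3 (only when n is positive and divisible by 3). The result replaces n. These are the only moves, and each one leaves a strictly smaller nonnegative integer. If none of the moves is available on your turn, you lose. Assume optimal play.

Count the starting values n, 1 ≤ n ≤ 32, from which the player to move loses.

15

Use the standard recursion: the mover loses at a terminal position; elsewhere, the mover wins exactly when some move hands the opponent an L position.
n=0: no move → L
n=1: →0(L), so W
n=2: →1(W) only, which is W, so L
n=3: →2(L), so W
n=4: →3(W) only, which is W, so L
n=5: →4(L), so W
n=6: →2(L), so W
n=7: →6(W) only, which is W, so L
n=8: →7(L), so W
n=9: →3(W), 8(W) — all W, so L
n=10: →9(L), so W
n=11: →10(W) only, which is W, so L
n=12: →4(L), so W
n=13: →12(W) only, which is W, so L
n=14: →13(L), so W
n=15: →5(W), 14(W) — all W, so L
n=16: →15(L), so W
n=17: →16(W) only, which is W, so L
n=18: →17(L), so W
n=19: →18(W) only, which is W, so L
n=20: →19(L), so W
n=21: →7(L), so W
n=22: →21(W) only, which is W, so L
n=23: →22(L), so W
n=24: →8(W), 23(W) — all W, so L
n=25: →24(L), so W
n=26: →25(W) only, which is W, so L
n=27: →9(L), so W
n=28: →27(W) only, which is W, so L
n=29: →28(L), so W
n=30: →10(W), 29(W) — all W, so L
n=31: →30(L), so W
n=32: →31(W) only, which is W, so L
L entries with 1 ≤ n ≤ 32 (n=0 is outside the asked range and is not counted): n = 2, 4, 7, 9, 11, 13, 15, 17, 19, 22, 24, 26, 28, 30, 32; that makes 15.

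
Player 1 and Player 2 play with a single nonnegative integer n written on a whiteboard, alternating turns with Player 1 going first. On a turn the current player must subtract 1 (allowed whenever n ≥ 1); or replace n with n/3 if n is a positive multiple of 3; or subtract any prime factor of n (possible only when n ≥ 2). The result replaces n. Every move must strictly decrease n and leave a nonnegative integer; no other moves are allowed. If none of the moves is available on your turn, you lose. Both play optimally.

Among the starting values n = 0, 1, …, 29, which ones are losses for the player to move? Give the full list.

0, 4, 8, 14, 18, 22, 25, 27

Classify positions by backward induction: terminal positions (no move available) are L. From any other position, the mover wins iff some move reaches an L.
n=0: no move → L
n=1: can move to 0, which is L ⇒ W
n=2: can move to 0, which is L ⇒ W
n=3: can move to 0, which is L ⇒ W
n=4: moves to 2(W), 3(W); every one is W ⇒ L
n=5: can move to 0, which is L ⇒ W
n=6: can move to 4, which is L ⇒ W
n=7: can move to 0, which is L ⇒ W
n=8: moves to 6(W), 7(W); every one is W ⇒ L
n=9: can move to 8, which is L ⇒ W
n=10: can move to 8, which is L ⇒ W
n=11: can move to 0, which is L ⇒ W
n=12: can move to 4, which is L ⇒ W
n=13: can move to 0, which is L ⇒ W
n=14: moves to 7(W), 12(W), 13(W); every one is W ⇒ L
n=15: can move to 14, which is L ⇒ W
n=16: can move to 14, which is L ⇒ W
n=17: can move to 0, which is L ⇒ W
n=18: moves to 6(W), 15(W), 16(W), 17(W); every one is W ⇒ L
n=19: can move to 0, which is L ⇒ W
n=20: can move to 18, which is L ⇒ W
n=21: can move to 14, which is L ⇒ W
n=22: moves to 11(W), 20(W), 21(W); every one is W ⇒ L
n=23: can move to 0, which is L ⇒ W
n=24: can move to 8, which is L ⇒ W
n=25: moves to 20(W), 24(W); every one is W ⇒ L
n=26: can move to 25, which is L ⇒ W
n=27: moves to 9(W), 24(W), 26(W); every one is W ⇒ L
n=28: can move to 27, which is L ⇒ W
n=29: can move to 0, which is L ⇒ W
The losing starting values of n are exactly the entries labelled L in this table (8 of them).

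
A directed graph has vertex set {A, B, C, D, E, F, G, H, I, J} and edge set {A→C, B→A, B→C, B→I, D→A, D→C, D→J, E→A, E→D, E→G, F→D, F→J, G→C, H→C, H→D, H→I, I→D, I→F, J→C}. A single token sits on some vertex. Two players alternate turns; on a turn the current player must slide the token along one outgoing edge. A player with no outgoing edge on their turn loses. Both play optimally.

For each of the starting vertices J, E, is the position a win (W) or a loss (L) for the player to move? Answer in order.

J: W, E: L

Positions with no move are L. A position that does have a move is losing for the player to move precisely when every available move leads to a winning position for the opponent. Fill in the labels:
Every edge goes from a vertex to one that appears earlier in the order C, A, J, D, F, I, G, E, B, H, so processing vertices in that order labels each vertex after all of its successors.
C: no outgoing edge → L
A: reaches L-position C → W
J: reaches L-position C → W
D: reaches L-position C → W
F: only reaches D(W), J(W), all W → L
I: reaches L-position F → W
G: reaches L-position C → W
E: only reaches G(W), D(W), A(W), all W → L
B: reaches L-position C → W
H: reaches L-position C → W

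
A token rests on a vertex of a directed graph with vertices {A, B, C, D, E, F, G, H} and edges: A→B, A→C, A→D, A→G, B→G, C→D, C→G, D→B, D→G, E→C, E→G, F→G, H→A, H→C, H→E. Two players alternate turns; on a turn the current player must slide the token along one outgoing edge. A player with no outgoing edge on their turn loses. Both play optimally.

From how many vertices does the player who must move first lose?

2

Build the W/L table. Terminal = L. A non-terminal position is W if it has a move to some L; otherwise it is L.
Every edge goes from a vertex to one that appears earlier in the order G, B, D, C, F, E, A, H, so processing vertices in that order labels each vertex after all of its successors.
G: no outgoing edge → L
B: reaches L-position G → W
D: reaches L-position G → W
C: reaches L-position G → W
F: reaches L-position G → W
E: reaches L-position G → W
A: reaches L-position G → W
H: only reaches A(W), E(W), C(W), all W → L
The L vertices are G, H; that is 2 in all.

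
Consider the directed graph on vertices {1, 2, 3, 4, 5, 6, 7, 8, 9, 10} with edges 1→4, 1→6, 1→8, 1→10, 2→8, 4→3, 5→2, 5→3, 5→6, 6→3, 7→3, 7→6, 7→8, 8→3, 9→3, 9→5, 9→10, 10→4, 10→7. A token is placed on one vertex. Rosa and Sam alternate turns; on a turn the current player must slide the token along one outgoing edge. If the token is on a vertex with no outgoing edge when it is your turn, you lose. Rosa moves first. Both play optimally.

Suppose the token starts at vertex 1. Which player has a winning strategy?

Compute win/loss labels from the base case upward. A position with no move is L. Any other position is W if it can reach an L in one move, else L.
Every edge goes from a vertex to one that appears earlier in the order 3, 8, 6, 2, 7, 4, 5, 10, 1, 9, so processing vertices in that order labels each vertex after all of its successors.
3: no outgoing edge → L
8: →3(L), so W
6: →3(L), so W
2: →8(W) only, which is W, so L
7: →3(L), so W
4: →3(L), so W
5: →2(L), so W
10: →4(W), 7(W) — all W, so L
1: →10(L), so W
9: →10(L), so W
From 1 Rosa can move to 10, reaching an L position.

Rosa wins.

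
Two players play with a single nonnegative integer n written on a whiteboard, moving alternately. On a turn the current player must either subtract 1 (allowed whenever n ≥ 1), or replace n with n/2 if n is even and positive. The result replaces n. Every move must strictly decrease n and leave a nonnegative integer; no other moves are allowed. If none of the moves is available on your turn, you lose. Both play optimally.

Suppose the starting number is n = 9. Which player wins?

Work bottom-up. With no move the player to move loses. Otherwise the position is W if at least one move leads to an L position for the opponent, and L if every move leads to a W.
n=0: no move → L
n=1: can move to 0, which is L ⇒ W
n=2: the only move is to 1(W), a W ⇒ L
n=3: can move to 2, which is L ⇒ W
n=4: can move to 2, which is L ⇒ W
n=5: the only move is to 4(W), a W ⇒ L
n=6: can move to 5, which is L ⇒ W
n=7: the only move is to 6(W), a W ⇒ L
n=8: can move to 7, which is L ⇒ W
n=9: the only move is to 8(W), a W ⇒ L
The starting position 9 is L: whatever the player to move does, the opponent receives a W position.

The second player wins.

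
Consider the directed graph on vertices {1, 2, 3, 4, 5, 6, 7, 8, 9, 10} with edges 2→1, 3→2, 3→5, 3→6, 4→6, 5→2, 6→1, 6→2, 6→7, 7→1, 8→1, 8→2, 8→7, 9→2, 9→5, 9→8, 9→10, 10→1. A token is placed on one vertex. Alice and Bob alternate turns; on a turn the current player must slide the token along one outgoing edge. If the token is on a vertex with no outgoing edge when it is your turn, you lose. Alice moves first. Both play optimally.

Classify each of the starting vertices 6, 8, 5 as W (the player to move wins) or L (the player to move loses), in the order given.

Build the W/L table. Terminal = L. A non-terminal position is W if it has a move to some L; otherwise it is L.
Every edge goes from a vertex to one that appears earlier in the order 1, 7, 2, 6, 8, 5, 4, 3, 10, 9, so processing vertices in that order labels each vertex after all of its successors.
1: no outgoing edge → L
7: W (go to 1, an L position)
2: W (go to 1, an L position)
6: W (go to 1, an L position)
8: W (go to 1, an L position)
5: L (sole option 2(W) is W)
4: L (sole option 6(W) is W)
3: W (go to 5, an L position)
10: W (go to 1, an L position)
9: W (go to 5, an L position)

6: W, 8: W, 5: L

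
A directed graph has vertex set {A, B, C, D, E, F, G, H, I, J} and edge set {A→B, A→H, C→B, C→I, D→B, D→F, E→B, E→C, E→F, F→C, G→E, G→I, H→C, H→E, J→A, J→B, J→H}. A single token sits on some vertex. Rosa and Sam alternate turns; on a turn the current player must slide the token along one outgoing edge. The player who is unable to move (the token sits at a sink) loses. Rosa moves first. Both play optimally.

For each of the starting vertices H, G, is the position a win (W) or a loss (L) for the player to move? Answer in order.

H: L, G: W

Classify positions by backward induction: terminal positions (no move available) are L. From any other position, the mover wins iff some move reaches an L.
Every edge goes from a vertex to one that appears earlier in the order B, I, C, F, E, H, A, G, D, J, so processing vertices in that order labels each vertex after all of its successors.
B: no outgoing edge → L
I: no outgoing edge → L
C: →I(L), so W
F: →C(W) only, which is W, so L
E: →F(L), so W
H: →E(W), C(W) — all W, so L
A: →H(L), so W
G: →I(L), so W
D: →F(L), so W
J: →H(L), so W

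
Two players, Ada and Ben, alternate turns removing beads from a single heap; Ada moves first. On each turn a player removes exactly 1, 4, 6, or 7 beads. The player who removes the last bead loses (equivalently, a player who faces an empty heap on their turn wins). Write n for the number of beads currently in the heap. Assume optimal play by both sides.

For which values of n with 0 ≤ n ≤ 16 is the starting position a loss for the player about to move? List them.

1, 3, 6, 11, 14, 16

Compute win/loss labels from the base case upward. A position with no move is W. Any other position is W if it can reach an L in one move, else L.
n=0: no move; the opponent has just taken the last bead and therefore loses → W
n=1: the only move is to 0(W), a W ⇒ L
n=2: can move to 1, which is L ⇒ W
n=3: the only move is to 2(W), a W ⇒ L
n=4: can move to 3, which is L ⇒ W
n=5: can move to 1, which is L ⇒ W
n=6: moves to 5(W), 2(W), 0(W); every one is W ⇒ L
n=7: can move to 6, which is L ⇒ W
n=8: can move to 1, which is L ⇒ W
n=9: can move to 3, which is L ⇒ W
n=10: can move to 6, which is L ⇒ W
n=11: moves to 10(W), 7(W), 5(W), 4(W); every one is W ⇒ L
n=12: can move to 11, which is L ⇒ W
n=13: can move to 6, which is L ⇒ W
n=14: moves to 13(W), 10(W), 8(W), 7(W); every one is W ⇒ L
n=15: can move to 14, which is L ⇒ W
n=16: moves to 15(W), 12(W), 10(W), 9(W); every one is W ⇒ L
The losing starting values of n are exactly the entries labelled L in this table (6 of them).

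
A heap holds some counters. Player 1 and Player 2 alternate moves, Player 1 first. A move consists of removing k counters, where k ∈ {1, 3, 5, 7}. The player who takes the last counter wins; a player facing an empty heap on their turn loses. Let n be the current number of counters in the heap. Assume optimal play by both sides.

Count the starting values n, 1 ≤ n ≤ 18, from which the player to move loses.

Positions with no move are L. A position that does have a move is losing for the player to move precisely when every available move leads to a winning position for the opponent. Fill in the labels:
n=0: no move → L
n=1: W (go to 0, an L position)
n=2: L (sole option 1(W) is W)
n=3: W (go to 2, an L position)
n=4: L (options 3(W), 1(W) are all W)
n=5: W (go to 4, an L position)
n=6: L (options 5(W), 3(W), 1(W) are all W)
n=7: W (go to 6, an L position)
n=8: L (options 7(W), 5(W), 3(W), 1(W) are all W)
n=9: W (go to 8, an L position)
n=10: L (options 9(W), 7(W), 5(W), 3(W) are all W)
n=11: W (go to 10, an L position)
n=12: L (options 11(W), 9(W), 7(W), 5(W) are all W)
n=13: W (go to 12, an L position)
n=14: L (options 13(W), 11(W), 9(W), 7(W) are all W)
n=15: W (go to 14, an L position)
n=16: L (options 15(W), 13(W), 11(W), 9(W) are all W)
n=17: W (go to 16, an L position)
n=18: L (options 17(W), 15(W), 13(W), 11(W) are all W)
L entries with 1 ≤ n ≤ 18 (n=0 is outside the asked range and is not counted): n = 2, 4, 6, 8, 10, 12, 14, 16, 18; that makes 9.

9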